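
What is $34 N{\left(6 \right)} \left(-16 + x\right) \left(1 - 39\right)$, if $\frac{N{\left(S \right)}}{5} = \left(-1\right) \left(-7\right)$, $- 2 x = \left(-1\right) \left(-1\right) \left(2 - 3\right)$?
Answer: $700910$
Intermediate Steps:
$x = \frac{1}{2}$ ($x = - \frac{\left(-1\right) \left(-1\right) \left(2 - 3\right)}{2} = - \frac{1 \left(-1\right)}{2} = \left(- \frac{1}{2}\right) \left(-1\right) = \frac{1}{2} \approx 0.5$)
$N{\left(S \right)} = 35$ ($N{\left(S \right)} = 5 \left(\left(-1\right) \left(-7\right)\right) = 5 \cdot 7 = 35$)
$34 N{\left(6 \right)} \left(-16 + x\right) \left(1 - 39\right) = 34 \cdot 35 \left(-16 + \frac{1}{2}\right) \left(1 - 39\right) = 1190 \left(\left(- \frac{31}{2}\right) \left(-38\right)\right) = 1190 \cdot 589 = 700910$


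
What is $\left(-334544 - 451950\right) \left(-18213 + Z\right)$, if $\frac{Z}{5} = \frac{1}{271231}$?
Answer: $\frac{3885225461145812}{271231} \approx 1.4324 \cdot 10^{10}$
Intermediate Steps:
$Z = \frac{5}{271231} \approx 1.8434 \cdot 10^{-5}$
$\left(-334544 - 451950\right) \left(-18213 + Z\right) = \left(-334544 - 451950\right) \left(-18213 + \frac{5}{271231}\right) = \left(-786494\right) \left(- \frac{4939930198}{271231}\right) = \frac{3885225461145812}{271231}$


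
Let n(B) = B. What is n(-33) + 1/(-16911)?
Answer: -558064/16911 ≈ -33.000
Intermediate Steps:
n(-33) + 1/(-16911) = -33 + 1/(-16911) = -33 - 1/16911 = -558064/16911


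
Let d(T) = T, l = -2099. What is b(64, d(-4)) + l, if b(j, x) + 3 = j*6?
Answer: -1718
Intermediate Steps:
b(j, x) = -3 + 6*j (b(j, x) = -3 + j*6 = -3 + 6*j)
b(64, d(-4)) + l = (-3 + 6*64) - 2099 = (-3 + 384) - 2099 = 381 - 2099 = -1718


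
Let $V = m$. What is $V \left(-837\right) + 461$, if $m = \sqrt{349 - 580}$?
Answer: $461 - 837 i \sqrt{231} \approx 461.0 - 12721.0 i$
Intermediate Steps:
$m = i \sqrt{231}$ ($m = \sqrt{-231} = i \sqrt{231} \approx 15.199 i$)
$V = i \sqrt{231} \approx 15.199 i$
$V \left(-837\right) + 461 = i \sqrt{231} \left(-837\right) + 461 = - 837 i \sqrt{231} + 461 = 461 - 837 i \sqrt{231}$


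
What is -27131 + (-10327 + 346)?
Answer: -37112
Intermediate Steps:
-27131 + (-10327 + 346) = -27131 - 9981 = -37112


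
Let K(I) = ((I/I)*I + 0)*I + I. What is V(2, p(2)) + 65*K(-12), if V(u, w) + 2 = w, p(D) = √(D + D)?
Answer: 8580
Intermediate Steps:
p(D) = √2*√D (p(D) = √(2*D) = √2*√D)
V(u, w) = -2 + w
K(I) = I + I² (K(I) = (1*I + 0)*I + I = (I + 0)*I + I = I*I + I = I² + I = I + I²)
V(2, p(2)) + 65*K(-12) = (-2 + √2*√2) + 65*(-12*(1 - 12)) = (-2 + 2) + 65*(-12*(-11)) = 0 + 65*132 = 0 + 8580 = 8580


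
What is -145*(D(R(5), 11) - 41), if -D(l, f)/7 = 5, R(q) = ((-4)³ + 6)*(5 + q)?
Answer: 11020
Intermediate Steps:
R(q) = -290 - 58*q (R(q) = (-64 + 6)*(5 + q) = -58*(5 + q) = -290 - 58*q)
D(l, f) = -35 (D(l, f) = -7*5 = -35)
-145*(D(R(5), 11) - 41) = -145*(-35 - 41) = -145*(-76) = 11020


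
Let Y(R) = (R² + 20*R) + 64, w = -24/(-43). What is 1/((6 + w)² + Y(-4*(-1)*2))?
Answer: 1849/612036 ≈ 0.0030211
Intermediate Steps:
w = 24/43 (w = -24*(-1/43) = 24/43 ≈ 0.55814)
Y(R) = 64 + R² + 20*R
1/((6 + w)² + Y(-4*(-1)*2)) = 1/((6 + 24/43)² + (64 + (-4*(-1)*2)² + 20*(-4*(-1)*2))) = 1/((282/43)² + (64 + (4*2)² + 20*(4*2))) = 1/(79524/1849 + (64 + 8² + 20*8)) = 1/(79524/1849 + (64 + 64 + 160)) = 1/(79524/1849 + 288) = 1/(612036/1849) = 1849/612036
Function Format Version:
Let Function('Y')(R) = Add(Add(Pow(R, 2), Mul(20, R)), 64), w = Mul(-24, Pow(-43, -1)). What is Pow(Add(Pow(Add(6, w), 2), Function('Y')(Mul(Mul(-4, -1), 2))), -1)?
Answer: Rational(1849, 612036) ≈ 0.0030211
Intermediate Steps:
w = Rational(24, 43) (w = Mul(-24, Rational(-1, 43)) = Rational(24, 43) ≈ 0.55814)
Function('Y')(R) = Add(64, Pow(R, 2), Mul(20, R))
Pow(Add(Pow(Add(6, w), 2), Function('Y')(Mul(Mul(-4, -1), 2))), -1) = Pow(Add(Pow(Add(6, Rational(24, 43)), 2), Add(64, Pow(Mul(Mul(-4, -1), 2), 2), Mul(20, Mul(Mul(-4, -1), 2)))), -1) = Pow(Add(Pow(Rational(282, 43), 2), Add(64, Pow(Mul(4, 2), 2), Mul(20, Mul(4, 2)))), -1) = Pow(Add(Rational(79524, 1849), Add(64, Pow(8, 2), Mul(20, 8))), -1) = Pow(Add(Rational(79524, 1849), Add(64, 64, 160)), -1) = Pow(Add(Rational(79524, 1849), 288), -1) = Pow(Rational(612036, 1849), -1) = Rational(1849, 612036)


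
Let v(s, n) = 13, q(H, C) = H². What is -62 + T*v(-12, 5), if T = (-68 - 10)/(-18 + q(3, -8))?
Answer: 152/3 ≈ 50.667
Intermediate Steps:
T = 26/3 (T = (-68 - 10)/(-18 + 3²) = -78/(-18 + 9) = -78/(-9) = -78*(-⅑) = 26/3 ≈ 8.6667)
-62 + T*v(-12, 5) = -62 + (26/3)*13 = -62 + 338/3 = 152/3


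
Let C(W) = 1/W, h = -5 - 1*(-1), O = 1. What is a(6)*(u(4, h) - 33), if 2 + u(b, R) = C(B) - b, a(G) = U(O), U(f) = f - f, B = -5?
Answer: 0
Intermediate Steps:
U(f) = 0
a(G) = 0
h = -4 (h = -5 + 1 = -4)
C(W) = 1/W
u(b, R) = -11/5 - b (u(b, R) = -2 + (1/(-5) - b) = -2 + (-1/5 - b) = -11/5 - b)
a(6)*(u(4, h) - 33) = 0*((-11/5 - 1*4) - 33) = 0*((-11/5 - 4) - 33) = 0*(-31/5 - 33) = 0*(-196/5) = 0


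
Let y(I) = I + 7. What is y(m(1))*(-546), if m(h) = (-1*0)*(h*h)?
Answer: -3822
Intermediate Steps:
m(h) = 0 (m(h) = 0*h² = 0)
y(I) = 7 + I
y(m(1))*(-546) = (7 + 0)*(-546) = 7*(-546) = -3822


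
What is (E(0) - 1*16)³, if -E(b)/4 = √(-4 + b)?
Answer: -1024 - 5632*I ≈ -1024.0 - 5632.0*I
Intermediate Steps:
E(b) = -4*√(-4 + b)
(E(0) - 1*16)³ = (-4*√(-4 + 0) - 1*16)³ = (-8*I - 16)³ = (-16 - 8*I)³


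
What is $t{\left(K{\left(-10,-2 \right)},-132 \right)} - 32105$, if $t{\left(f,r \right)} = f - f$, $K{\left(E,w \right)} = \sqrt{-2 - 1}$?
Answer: $-32105$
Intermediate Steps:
$K{\left(E,w \right)} = i \sqrt{3}$ ($K{\left(E,w \right)} = \sqrt{-3} = i \sqrt{3}$)
$t{\left(f,r \right)} = 0$
$t{\left(K{\left(-10,-2 \right)},-132 \right)} - 32105 = 0 - 32105 = -32105$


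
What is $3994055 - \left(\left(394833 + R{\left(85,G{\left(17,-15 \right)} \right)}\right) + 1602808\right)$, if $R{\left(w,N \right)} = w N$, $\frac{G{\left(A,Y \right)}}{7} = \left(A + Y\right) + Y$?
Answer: $2004149$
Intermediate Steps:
$G{\left(A,Y \right)} = 7 A + 14 Y$ ($G{\left(A,Y \right)} = 7 \left(\left(A + Y\right) + Y\right) = 7 \left(A + 2 Y\right) = 7 A + 14 Y$)
$R{\left(w,N \right)} = N w$
$3994055 - \left(\left(394833 + R{\left(85,G{\left(17,-15 \right)} \right)}\right) + 1602808\right) = 3994055 - \left(\left(394833 + \left(7 \cdot 17 + 14 \left(-15\right)\right) 85\right) + 1602808\right) = 3994055 - \left(\left(394833 + \left(119 - 210\right) 85\right) + 1602808\right) = 3994055 - \left(\left(394833 - 7735\right) + 1602808\right) = 3994055 - \left(387098 + 1602808\right) = 3994055 - 1989906 = 2004149$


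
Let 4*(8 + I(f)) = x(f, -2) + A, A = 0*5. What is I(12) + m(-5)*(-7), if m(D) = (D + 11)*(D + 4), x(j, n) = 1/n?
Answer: 271/8 ≈ 33.875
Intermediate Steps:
A = 0
I(f) = -65/8 (I(f) = -8 + (1/(-2) + 0)/4 = -8 + (-½ + 0)/4 = -8 + (¼)*(-½) = -8 - ⅛ = -65/8)
m(D) = (4 + D)*(11 + D) (m(D) = (11 + D)*(4 + D) = (4 + D)*(11 + D))
I(12) + m(-5)*(-7) = -65/8 + (44 + (-5)² + 15*(-5))*(-7) = -65/8 + (44 + 25 - 75)*(-7) = -65/8 - 6*(-7) = -65/8 + 42 = 271/8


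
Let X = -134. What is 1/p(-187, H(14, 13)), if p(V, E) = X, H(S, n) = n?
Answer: -1/134 ≈ -0.0074627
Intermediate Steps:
p(V, E) = -134
1/p(-187, H(14, 13)) = 1/(-134) = -1/134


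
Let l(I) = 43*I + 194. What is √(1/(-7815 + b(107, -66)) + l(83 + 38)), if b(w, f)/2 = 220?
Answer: √11741847830/1475 ≈ 73.464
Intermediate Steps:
b(w, f) = 440 (b(w, f) = 2*220 = 440)
l(I) = 194 + 43*I
√(1/(-7815 + b(107, -66)) + l(83 + 38)) = √(1/(-7815 + 440) + (194 + 43*(83 + 38))) = √(1/(-7375) + (194 + 43*121)) = √(-1/7375 + (194 + 5203)) = √(-1/7375 + 5397) = √(39802874/7375) = √11741847830/1475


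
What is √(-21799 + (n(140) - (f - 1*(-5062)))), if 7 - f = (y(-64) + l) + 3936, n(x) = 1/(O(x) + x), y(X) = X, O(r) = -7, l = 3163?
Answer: 2*I*√87706451/133 ≈ 140.83*I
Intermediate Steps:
n(x) = 1/(-7 + x)
f = -7028 (f = 7 - ((-64 + 3163) + 3936) = 7 - (3099 + 3936) = 7 - 1*7035 = 7 - 7035 = -7028)
√(-21799 + (n(140) - (f - 1*(-5062)))) = √(-21799 + (1/(-7 + 140) - (-7028 - 1*(-5062)))) = √(-21799 + (1/133 - (-7028 + 5062))) = √(-21799 + (1/133 - 1*(-1966))) = √(-21799 + (1/133 + 1966)) = √(-21799 + 261479/133) = √(-2637788/133) = 2*I*√87706451/133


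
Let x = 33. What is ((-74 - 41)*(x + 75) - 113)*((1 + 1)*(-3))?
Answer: 75198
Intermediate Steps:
((-74 - 41)*(x + 75) - 113)*((1 + 1)*(-3)) = ((-74 - 41)*(33 + 75) - 113)*((1 + 1)*(-3)) = (-115*108 - 113)*(2*(-3)) = (-12420 - 113)*(-6) = -12533*(-6) = 75198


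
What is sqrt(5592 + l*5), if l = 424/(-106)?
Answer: 2*sqrt(1393) ≈ 74.646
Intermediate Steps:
l = -4 (l = 424*(-1/106) = -4)
sqrt(5592 + l*5) = sqrt(5592 - 4*5) = sqrt(5592 - 20) = sqrt(5572) = 2*sqrt(1393)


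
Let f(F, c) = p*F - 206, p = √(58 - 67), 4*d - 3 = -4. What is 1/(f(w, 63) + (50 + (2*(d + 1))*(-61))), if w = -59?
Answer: -110/41149 + 236*I/123447 ≈ -0.0026732 + 0.0019118*I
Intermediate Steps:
d = -¼ (d = ¾ + (¼)*(-4) = ¾ - 1 = -¼ ≈ -0.25000)
p = 3*I (p = √(-9) = 3*I ≈ 3.0*I)
f(F, c) = -206 + 3*I*F (f(F, c) = (3*I)*F - 206 = 3*I*F - 206 = -206 + 3*I*F)
1/(f(w, 63) + (50 + (2*(d + 1))*(-61))) = 1/((-206 + 3*I*(-59)) + (50 + (2*(-¼ + 1))*(-61))) = 1/((-206 - 177*I) + (50 + (2*(¾))*(-61))) = 1/((-206 - 177*I) + (50 + (3/2)*(-61))) = 1/((-206 - 177*I) + (50 - 183/2)) = 1/((-206 - 177*I) - 83/2) = 1/(-495/2 - 177*I) = 4*(-495/2 + 177*I)/370341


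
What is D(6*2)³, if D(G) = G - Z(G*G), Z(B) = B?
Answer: -2299968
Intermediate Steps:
D(G) = G - G² (D(G) = G - G*G = G - G²)
D(6*2)³ = ((6*2)*(1 - 6*2))³ = (12*(1 - 1*12))³ = (12*(1 - 12))³ = (12*(-11))³ = (-132)³ = -2299968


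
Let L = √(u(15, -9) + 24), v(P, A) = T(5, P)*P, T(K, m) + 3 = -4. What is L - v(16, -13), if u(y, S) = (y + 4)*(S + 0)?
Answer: 112 + 7*I*√3 ≈ 112.0 + 12.124*I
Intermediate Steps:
T(K, m) = -7 (T(K, m) = -3 - 4 = -7)
u(y, S) = S*(4 + y) (u(y, S) = (4 + y)*S = S*(4 + y))
v(P, A) = -7*P
L = 7*I*√3 (L = √(-9*(4 + 15) + 24) = √(-9*19 + 24) = √(-171 + 24) = √(-147) = 7*I*√3 ≈ 12.124*I)
L - v(16, -13) = 7*I*√3 - (-7)*16 = 7*I*√3 - 1*(-112) = 7*I*√3 + 112 = 112 + 7*I*√3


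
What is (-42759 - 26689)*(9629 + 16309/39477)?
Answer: -26399986471216/39477 ≈ -6.6874e+8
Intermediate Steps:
(-42759 - 26689)*(9629 + 16309/39477) = -69448*(9629 + 16309*(1/39477)) = -69448*(9629 + 16309/39477) = -69448*380140342/39477 = -26399986471216/39477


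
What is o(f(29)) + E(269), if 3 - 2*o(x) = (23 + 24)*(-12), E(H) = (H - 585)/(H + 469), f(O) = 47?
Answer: 208907/738 ≈ 283.07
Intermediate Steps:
E(H) = (-585 + H)/(469 + H)
o(x) = 567/2 (o(x) = 3/2 - (23 + 24)*(-12)/2 = 3/2 - 47*(-12)/2 = 3/2 - ½*(-564) = 3/2 + 282 = 567/2)
o(f(29)) + E(269) = 567/2 + (-585 + 269)/(469 + 269) = 567/2 - 316/738 = 567/2 + (1/738)*(-316) = 567/2 - 158/369 = 208907/738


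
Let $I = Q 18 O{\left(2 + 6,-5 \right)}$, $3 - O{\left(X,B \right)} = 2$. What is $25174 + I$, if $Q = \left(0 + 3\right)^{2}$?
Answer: $25336$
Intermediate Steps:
$O{\left(X,B \right)} = 1$ ($O{\left(X,B \right)} = 3 - 2 = 1$)
$Q = 9$ ($Q = 3^{2} = 9$)
$I = 162$ ($I = 9 \cdot 18 \cdot 1 = 162 \cdot 1 = 162$)
$25174 + I = 25174 + 162 = 25336$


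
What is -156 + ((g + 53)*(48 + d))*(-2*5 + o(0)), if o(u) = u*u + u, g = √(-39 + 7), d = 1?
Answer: -26126 - 1960*I*√2 ≈ -26126.0 - 2771.9*I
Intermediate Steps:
g = 4*I*√2 (g = √(-32) = 4*I*√2 ≈ 5.6569*I)
o(u) = u + u² (o(u) = u² + u = u + u²)
-156 + ((g + 53)*(48 + d))*(-2*5 + o(0)) = -156 + ((4*I*√2 + 53)*(48 + 1))*(-2*5 + 0*(1 + 0)) = -156 + ((53 + 4*I*√2)*49)*(-10 + 0*1) = -156 + (2597 + 196*I*√2)*(-10 + 0) = -156 + (2597 + 196*I*√2)*(-10) = -156 + (-25970 - 1960*I*√2) = -26126 - 1960*I*√2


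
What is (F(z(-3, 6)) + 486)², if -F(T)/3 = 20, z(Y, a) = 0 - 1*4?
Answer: 181476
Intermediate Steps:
z(Y, a) = -4 (z(Y, a) = 0 - 4 = -4)
F(T) = -60 (F(T) = -3*20 = -60)
(F(z(-3, 6)) + 486)² = (-60 + 486)² = 426² = 181476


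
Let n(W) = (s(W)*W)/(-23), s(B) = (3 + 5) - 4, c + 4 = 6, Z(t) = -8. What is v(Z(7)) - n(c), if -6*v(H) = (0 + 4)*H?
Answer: 392/69 ≈ 5.6812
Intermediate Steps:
c = 2 (c = -4 + 6 = 2)
s(B) = 4 (s(B) = 8 - 4 = 4)
v(H) = -2*H/3 (v(H) = -(0 + 4)*H/6 = -2*H/3)
n(W) = -4*W/23 (n(W) = (4*W)/(-23) = (4*W)*(-1/23) = -4*W/23)
v(Z(7)) - n(c) = -⅔*(-8) - (-4)*2/23 = 16/3 - 1*(-8/23) = 16/3 + 8/23 = 392/69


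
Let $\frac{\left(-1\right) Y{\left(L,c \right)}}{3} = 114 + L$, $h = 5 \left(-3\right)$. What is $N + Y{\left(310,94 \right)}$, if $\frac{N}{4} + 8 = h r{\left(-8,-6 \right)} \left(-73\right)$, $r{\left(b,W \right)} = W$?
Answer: $-27584$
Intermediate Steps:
$h = -15$
$Y{\left(L,c \right)} = -342 - 3 L$ ($Y{\left(L,c \right)} = - 3 \left(114 + L\right) = -342 - 3 L$)
$N = -26312$ ($N = -32 + 4 \left(-15\right) \left(-6\right) \left(-73\right) = -32 + 4 \cdot 90 \left(-73\right) = -32 + 4 \left(-6570\right) = -32 - 26280 = -26312$)
$N + Y{\left(310,94 \right)} = -26312 - 1272 = -27584$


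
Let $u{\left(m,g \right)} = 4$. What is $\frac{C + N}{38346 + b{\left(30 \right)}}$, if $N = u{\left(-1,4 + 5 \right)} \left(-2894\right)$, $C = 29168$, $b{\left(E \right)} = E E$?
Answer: $\frac{2932}{6541} \approx 0.44825$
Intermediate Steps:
$b{\left(E \right)} = E^{2}$
$N = -11576$ ($N = 4 \left(-2894\right) = -11576$)
$\frac{C + N}{38346 + b{\left(30 \right)}} = \frac{29168 - 11576}{38346 + 30^{2}} = \frac{17592}{38346 + 900} = \frac{17592}{39246} = 17592 \cdot \frac{1}{39246} = \frac{2932}{6541}$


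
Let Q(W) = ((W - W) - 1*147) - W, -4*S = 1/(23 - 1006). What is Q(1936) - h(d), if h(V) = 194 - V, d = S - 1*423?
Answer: -10616399/3932 ≈ -2700.0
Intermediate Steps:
S = 1/3932 (S = -1/(4*(23 - 1006)) = -¼/(-983) = -¼*(-1/983) = 1/3932 ≈ 0.00025432)
Q(W) = -147 - W (Q(W) = (0 - 147) - W = -147 - W)
d = -1663235/3932 (d = 1/3932 - 1*423 = 1/3932 - 423 = -1663235/3932 ≈ -423.00)
Q(1936) - h(d) = (-147 - 1*1936) - (194 - 1*(-1663235/3932)) = (-147 - 1936) - (194 + 1663235/3932) = -2083 - 1*2426043/3932 = -2083 - 2426043/3932 = -10616399/3932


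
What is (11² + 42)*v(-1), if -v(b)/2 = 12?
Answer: -3912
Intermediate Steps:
v(b) = -24 (v(b) = -2*12 = -24)
(11² + 42)*v(-1) = (11² + 42)*(-24) = (121 + 42)*(-24) = 163*(-24) = -3912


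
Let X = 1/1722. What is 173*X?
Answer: 173/1722 ≈ 0.10046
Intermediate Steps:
X = 1/1722 ≈ 0.00058072
173*X = 173*(1/1722) = 173/1722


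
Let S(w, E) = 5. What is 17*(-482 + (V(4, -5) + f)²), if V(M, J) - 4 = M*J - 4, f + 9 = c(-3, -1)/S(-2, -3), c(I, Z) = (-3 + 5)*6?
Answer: 95863/25 ≈ 3834.5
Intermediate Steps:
c(I, Z) = 12 (c(I, Z) = 2*6 = 12)
f = -33/5 (f = -9 + 12/5 = -33/5 ≈ -6.6000)
V(M, J) = J*M (V(M, J) = 4 + (M*J - 4) = 4 + (J*M - 4) = 4 + (-4 + J*M) = J*M)
17*(-482 + (V(4, -5) + f)²) = 17*(-482 + (-5*4 - 33/5)²) = 17*(-482 + (-20 - 33/5)²) = 17*(-482 + (-133/5)²) = 17*(-482 + 17689/25) = 17*(5639/25) = 95863/25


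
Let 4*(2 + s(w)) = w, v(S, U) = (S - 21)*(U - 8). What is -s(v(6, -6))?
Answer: -101/2 ≈ -50.500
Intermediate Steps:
v(S, U) = (-21 + S)*(-8 + U)
s(w) = -2 + w/4
-s(v(6, -6)) = -(-2 + (168 - 21*(-6) - 8*6 + 6*(-6))/4) = -(-2 + (168 + 126 - 48 - 36)/4) = -(-2 + (1/4)*210) = -(-2 + 105/2) = -1*101/2 = -101/2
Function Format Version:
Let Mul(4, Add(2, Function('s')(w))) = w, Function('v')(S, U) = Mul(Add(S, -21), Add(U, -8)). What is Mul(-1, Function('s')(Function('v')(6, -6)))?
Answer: Rational(-101, 2) ≈ -50.500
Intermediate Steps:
Function('v')(S, U) = Mul(Add(-21, S), Add(-8, U))
Function('s')(w) = Add(-2, Mul(Rational(1, 4), w))
Mul(-1, Function('s')(Function('v')(6, -6))) = Mul(-1, Add(-2, Mul(Rational(1, 4), Add(168, Mul(-21, -6), Mul(-8, 6), Mul(6, -6))))) = Mul(-1, Add(-2, Mul(Rational(1, 4), Add(168, 126, -48, -36)))) = Mul(-1, Add(-2, Mul(Rational(1, 4), 210))) = Mul(-1, Add(-2, Rational(105, 2))) = Mul(-1, Rational(101, 2)) = Rational(-101, 2)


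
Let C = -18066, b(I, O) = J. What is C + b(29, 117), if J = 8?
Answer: -18058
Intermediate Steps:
b(I, O) = 8
C + b(29, 117) = -18066 + 8 = -18058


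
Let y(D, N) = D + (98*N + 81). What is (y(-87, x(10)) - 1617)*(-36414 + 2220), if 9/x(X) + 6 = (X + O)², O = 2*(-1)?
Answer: 1594329444/29 ≈ 5.4977e+7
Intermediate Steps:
O = -2
x(X) = 9/(-6 + (-2 + X)²) (x(X) = 9/(-6 + (X - 2)²) = 9/(-6 + (-2 + X)²))
y(D, N) = 81 + D + 98*N (y(D, N) = D + (81 + 98*N) = 81 + D + 98*N)
(y(-87, x(10)) - 1617)*(-36414 + 2220) = ((81 - 87 + 98*(9/(-6 + (-2 + 10)²))) - 1617)*(-36414 + 2220) = ((81 - 87 + 98*(9/(-6 + 8²))) - 1617)*(-34194) = ((81 - 87 + 98*(9/(-6 + 64))) - 1617)*(-34194) = ((81 - 87 + 98*(9/58)) - 1617)*(-34194) = ((81 - 87 + 441/29) - 1617)*(-34194) = (267/29 - 1617)*(-34194) = -46626/29*(-34194) = 1594329444/29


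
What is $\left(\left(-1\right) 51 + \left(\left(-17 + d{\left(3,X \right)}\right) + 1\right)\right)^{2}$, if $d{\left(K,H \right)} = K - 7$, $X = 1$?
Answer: $5041$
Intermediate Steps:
$d{\left(K,H \right)} = -7 + K$
$\left(\left(-1\right) 51 + \left(\left(-17 + d{\left(3,X \right)}\right) + 1\right)\right)^{2} = \left(\left(-1\right) 51 + \left(\left(-17 + \left(-7 + 3\right)\right) + 1\right)\right)^{2} = \left(-51 + \left(\left(-17 - 4\right) + 1\right)\right)^{2} = \left(-51 + \left(-21 + 1\right)\right)^{2} = \left(-51 - 20\right)^{2} = \left(-71\right)^{2} = 5041$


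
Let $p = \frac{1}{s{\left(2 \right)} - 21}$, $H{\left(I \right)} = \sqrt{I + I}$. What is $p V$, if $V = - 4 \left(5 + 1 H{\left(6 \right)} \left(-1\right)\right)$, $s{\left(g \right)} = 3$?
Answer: $\frac{10}{9} - \frac{4 \sqrt{3}}{9} \approx 0.34131$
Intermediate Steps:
$H{\left(I \right)} = \sqrt{2} \sqrt{I}$ ($H{\left(I \right)} = \sqrt{2 I} = \sqrt{2} \sqrt{I}$)
$p = - \frac{1}{18}$ ($p = \frac{1}{3 - 21} = \frac{1}{-18} = - \frac{1}{18} \approx -0.055556$)
$V = -20 + 8 \sqrt{3}$ ($V = - 4 \left(5 + 1 \sqrt{2} \sqrt{6} \left(-1\right)\right) = - 4 \left(5 + 1 \cdot 2 \sqrt{3} \left(-1\right)\right) = - 4 \left(5 + 2 \sqrt{3} \left(-1\right)\right) = - 4 \left(5 - 2 \sqrt{3}\right) = -20 + 8 \sqrt{3} \approx -6.1436$)
$p V = - \frac{-20 + 8 \sqrt{3}}{18} = \frac{10}{9} - \frac{4 \sqrt{3}}{9}$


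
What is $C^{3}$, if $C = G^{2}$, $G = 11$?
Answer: $1771561$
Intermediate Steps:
$C = 121$ ($C = 11^{2} = 121$)
$C^{3} = 121^{3} = 1771561$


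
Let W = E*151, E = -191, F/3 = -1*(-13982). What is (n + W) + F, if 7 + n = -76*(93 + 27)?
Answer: 3978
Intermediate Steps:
F = 41946 (F = 3*(-1*(-13982)) = 3*13982 = 41946)
W = -28841 (W = -191*151 = -28841)
n = -9127 (n = -7 - 76*(93 + 27) = -7 - 76*120 = -7 - 9120 = -9127)
(n + W) + F = (-9127 - 28841) + 41946 = -37968 + 41946 = 3978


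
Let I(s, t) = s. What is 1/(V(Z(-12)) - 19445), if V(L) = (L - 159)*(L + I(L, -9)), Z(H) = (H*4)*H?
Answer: 1/460939 ≈ 2.1695e-6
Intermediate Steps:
Z(H) = 4*H² (Z(H) = (4*H)*H = 4*H²)
V(L) = 2*L*(-159 + L) (V(L) = (L - 159)*(L + L) = (-159 + L)*(2*L) = 2*L*(-159 + L))
1/(V(Z(-12)) - 19445) = 1/(2*(4*(-12)²)*(-159 + 4*(-12)²) - 19445) = 1/(2*(4*144)*(-159 + 4*144) - 19445) = 1/(2*576*(-159 + 576) - 19445) = 1/(2*576*417 - 19445) = 1/(480384 - 19445) = 1/460939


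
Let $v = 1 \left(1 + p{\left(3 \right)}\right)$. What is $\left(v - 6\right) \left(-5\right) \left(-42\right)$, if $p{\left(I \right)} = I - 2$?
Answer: $-840$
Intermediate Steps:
$p{\left(I \right)} = -2 + I$
$v = 2$ ($v = 1 \left(1 + \left(-2 + 3\right)\right) = 1 \left(1 + 1\right) = 1 \cdot 2 = 2$)
$\left(v - 6\right) \left(-5\right) \left(-42\right) = \left(2 - 6\right) \left(-5\right) \left(-42\right) = \left(-4\right) \left(-5\right) \left(-42\right) = 20 \left(-42\right) = -840$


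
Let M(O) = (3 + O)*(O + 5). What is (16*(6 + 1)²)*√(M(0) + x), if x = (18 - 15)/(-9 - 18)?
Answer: 784*√134/3 ≈ 3025.2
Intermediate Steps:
x = -⅑ (x = 3/(-27) = 3*(-1/27) = -⅑ ≈ -0.11111)
M(O) = (3 + O)*(5 + O)
(16*(6 + 1)²)*√(M(0) + x) = (16*(6 + 1)²)*√((15 + 0² + 8*0) - ⅑) = (16*7²)*√((15 + 0 + 0) - ⅑) = (16*49)*√(15 - ⅑) = 784*√(134/9) = 784*(√134/3) = 784*√134/3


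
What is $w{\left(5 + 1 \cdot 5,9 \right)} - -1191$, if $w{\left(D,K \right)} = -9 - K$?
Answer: $1173$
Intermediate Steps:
$w{\left(5 + 1 \cdot 5,9 \right)} - -1191 = \left(-9 - 9\right) - -1191 = \left(-9 - 9\right) + 1191 = -18 + 1191 = 1173$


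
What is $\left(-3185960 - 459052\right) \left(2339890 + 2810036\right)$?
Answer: $-18771542069112$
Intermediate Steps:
$\left(-3185960 - 459052\right) \left(2339890 + 2810036\right) = \left(-3645012\right) 5149926 = -18771542069112$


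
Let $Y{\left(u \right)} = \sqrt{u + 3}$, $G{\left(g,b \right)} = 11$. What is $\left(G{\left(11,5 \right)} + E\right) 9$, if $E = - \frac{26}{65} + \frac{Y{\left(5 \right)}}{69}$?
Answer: $\frac{477}{5} + \frac{6 \sqrt{2}}{23} \approx 95.769$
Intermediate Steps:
$Y{\left(u \right)} = \sqrt{3 + u}$
$E = - \frac{2}{5} + \frac{2 \sqrt{2}}{69}$ ($E = - \frac{26}{65} + \frac{\sqrt{3 + 5}}{69} = \left(-26\right) \frac{1}{65} + \sqrt{8} \cdot \frac{1}{69} = - \frac{2}{5} + 2 \sqrt{2} \cdot \frac{1}{69} = - \frac{2}{5} + \frac{2 \sqrt{2}}{69} \approx -0.35901$)
$\left(G{\left(11,5 \right)} + E\right) 9 = \left(11 - \left(\frac{2}{5} - \frac{2 \sqrt{2}}{69}\right)\right) 9 = \left(\frac{53}{5} + \frac{2 \sqrt{2}}{69}\right) 9 = \frac{477}{5} + \frac{6 \sqrt{2}}{23}$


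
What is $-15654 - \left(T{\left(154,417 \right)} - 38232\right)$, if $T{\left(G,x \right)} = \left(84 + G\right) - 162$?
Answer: $22502$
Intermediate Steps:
$T{\left(G,x \right)} = -78 + G$
$-15654 - \left(T{\left(154,417 \right)} - 38232\right) = -15654 - \left(\left(-78 + 154\right) - 38232\right) = -15654 - \left(76 - 38232\right) = -15654 - -38156 = -15654 + 38156 = 22502$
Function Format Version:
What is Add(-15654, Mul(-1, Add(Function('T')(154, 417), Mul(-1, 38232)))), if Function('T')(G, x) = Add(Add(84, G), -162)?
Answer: 22502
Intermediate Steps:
Function('T')(G, x) = Add(-78, G)
Add(-15654, Mul(-1, Add(Function('T')(154, 417), Mul(-1, 38232)))) = Add(-15654, Mul(-1, Add(Add(-78, 154), Mul(-1, 38232)))) = Add(-15654, Mul(-1, Add(76, -38232))) = Add(-15654, Mul(-1, -38156)) = Add(-15654, 38156) = 22502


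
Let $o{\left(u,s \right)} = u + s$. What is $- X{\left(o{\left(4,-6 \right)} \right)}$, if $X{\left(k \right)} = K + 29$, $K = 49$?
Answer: $-78$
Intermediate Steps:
$o{\left(u,s \right)} = s + u$
$X{\left(k \right)} = 78$ ($X{\left(k \right)} = 49 + 29 = 78$)
$- X{\left(o{\left(4,-6 \right)} \right)} = \left(-1\right) 78 = -78$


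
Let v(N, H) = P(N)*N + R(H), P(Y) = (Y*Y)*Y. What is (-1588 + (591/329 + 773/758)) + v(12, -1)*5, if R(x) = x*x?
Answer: 25461856349/249382 ≈ 1.0210e+5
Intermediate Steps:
P(Y) = Y³ (P(Y) = Y²*Y = Y³)
R(x) = x²
v(N, H) = H² + N⁴ (v(N, H) = N³*N + H² = N⁴ + H² = H² + N⁴)
(-1588 + (591/329 + 773/758)) + v(12, -1)*5 = (-1588 + (591/329 + 773/758)) + ((-1)² + 12⁴)*5 = (-1588 + (591*(1/329) + 773*(1/758))) + (1 + 20736)*5 = (-1588 + (591/329 + 773/758)) + 20737*5 = (-1588 + 702295/249382) + 103685 = -395316321/249382 + 103685 = 25461856349/249382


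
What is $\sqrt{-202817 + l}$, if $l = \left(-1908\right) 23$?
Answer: $i \sqrt{246701} \approx 496.69 i$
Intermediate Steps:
$l = -43884$
$\sqrt{-202817 + l} = \sqrt{-202817 - 43884} = \sqrt{-246701} = i \sqrt{246701}$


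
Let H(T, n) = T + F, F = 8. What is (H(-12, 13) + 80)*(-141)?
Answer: -10716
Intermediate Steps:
H(T, n) = 8 + T (H(T, n) = T + 8 = 8 + T)
(H(-12, 13) + 80)*(-141) = ((8 - 12) + 80)*(-141) = (-4 + 80)*(-141) = 76*(-141) = -10716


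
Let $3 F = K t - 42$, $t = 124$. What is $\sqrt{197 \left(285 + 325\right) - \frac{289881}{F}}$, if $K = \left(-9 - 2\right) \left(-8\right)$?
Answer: $\frac{\sqrt{14189461653590}}{10870} \approx 346.54$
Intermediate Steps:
$K = 88$ ($K = \left(-11\right) \left(-8\right) = 88$)
$F = \frac{10870}{3}$ ($F = \frac{88 \cdot 124 - 42}{3} = \frac{10912 - 42}{3} = \frac{1}{3} \cdot 10870 = \frac{10870}{3} \approx 3623.3$)
$\sqrt{197 \left(285 + 325\right) - \frac{289881}{F}} = \sqrt{197 \left(285 + 325\right) - \frac{289881}{\frac{10870}{3}}} = \sqrt{197 \cdot 610 - \frac{869643}{10870}} = \sqrt{120170 - \frac{869643}{10870}} = \sqrt{\frac{1305378257}{10870}} = \frac{\sqrt{14189461653590}}{10870}$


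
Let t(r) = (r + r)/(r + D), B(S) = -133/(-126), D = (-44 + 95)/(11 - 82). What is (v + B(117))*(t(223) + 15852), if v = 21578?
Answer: 48593257397195/142038 ≈ 3.4211e+8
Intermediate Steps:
D = -51/71 (D = 51/(-71) = 51*(-1/71) = -51/71 ≈ -0.71831)
B(S) = 19/18 (B(S) = -133*(-1/126) = 19/18)
t(r) = 2*r/(-51/71 + r) (t(r) = (r + r)/(r - 51/71) = (2*r)/(-51/71 + r) = 2*r/(-51/71 + r))
(v + B(117))*(t(223) + 15852) = (21578 + 19/18)*(142*223/(-51 + 71*223) + 15852) = 388423*(142*223/(-51 + 15833) + 15852)/18 = 388423*(142*223/15782 + 15852)/18 = 388423*(142*223*(1/15782) + 15852)/18 = 388423*(15833/7891 + 15852)/18 = (388423/18)*(125103965/7891) = 48593257397195/142038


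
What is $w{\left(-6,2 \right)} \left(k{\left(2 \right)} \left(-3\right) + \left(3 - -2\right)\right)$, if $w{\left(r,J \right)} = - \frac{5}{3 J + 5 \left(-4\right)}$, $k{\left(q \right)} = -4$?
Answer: $\frac{85}{14} \approx 6.0714$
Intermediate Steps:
$w{\left(r,J \right)} = - \frac{5}{-20 + 3 J}$ ($w{\left(r,J \right)} = - \frac{5}{3 J - 20} = - \frac{5}{-20 + 3 J}$)
$w{\left(-6,2 \right)} \left(k{\left(2 \right)} \left(-3\right) + \left(3 - -2\right)\right) = - \frac{5}{-20 + 3 \cdot 2} \left(\left(-4\right) \left(-3\right) + \left(3 - -2\right)\right) = - \frac{5}{-20 + 6} \left(12 + \left(3 + 2\right)\right) = - \frac{5}{-14} \left(12 + 5\right) = \left(-5\right) \left(- \frac{1}{14}\right) 17 = \frac{5}{14} \cdot 17 = \frac{85}{14}$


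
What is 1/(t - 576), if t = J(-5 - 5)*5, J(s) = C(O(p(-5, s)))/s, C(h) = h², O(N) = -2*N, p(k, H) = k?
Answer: -1/626 ≈ -0.0015974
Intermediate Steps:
J(s) = 100/s (J(s) = (-2*(-5))²/s = 10²/s = 100/s)
t = -50 (t = (100/(-5 - 5))*5 = (100/(-10))*5 = (100*(-⅒))*5 = -10*5 = -50)
1/(t - 576) = 1/(-50 - 576) = 1/(-626) = -1/626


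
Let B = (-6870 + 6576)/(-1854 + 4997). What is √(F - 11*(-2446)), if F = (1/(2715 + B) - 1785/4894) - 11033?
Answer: √564910179151244243101914/5965751742 ≈ 125.99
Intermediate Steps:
B = -42/449 (B = -294/3143 = -294*1/3143 = -42/449 ≈ -0.093541)
F = -65822312674585/5965751742 (F = (1/(2715 - 42/449) - 1785/4894) - 11033 = (1/(1218993/449) - 1785*1/4894) - 11033 = (449/1218993 - 1785/4894) - 11033 = -2173705099/5965751742 - 11033 = -65822312674585/5965751742 ≈ -11033.)
√(F - 11*(-2446)) = √(-65822312674585/5965751742 - 11*(-2446)) = √(-65822312674585/5965751742 + 26906) = √(94692203695667/5965751742) = √564910179151244243101914/5965751742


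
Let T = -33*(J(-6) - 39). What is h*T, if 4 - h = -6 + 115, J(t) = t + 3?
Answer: -145530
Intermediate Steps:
J(t) = 3 + t
h = -105 (h = 4 - (-6 + 115) = 4 - 1*109 = 4 - 109 = -105)
T = 1386 (T = -33*((3 - 6) - 39) = -33*(-3 - 39) = -33*(-42) = 1386)
h*T = -105*1386 = -145530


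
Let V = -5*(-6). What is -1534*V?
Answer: -46020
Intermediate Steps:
V = 30
-1534*V = -1534*30 = -46020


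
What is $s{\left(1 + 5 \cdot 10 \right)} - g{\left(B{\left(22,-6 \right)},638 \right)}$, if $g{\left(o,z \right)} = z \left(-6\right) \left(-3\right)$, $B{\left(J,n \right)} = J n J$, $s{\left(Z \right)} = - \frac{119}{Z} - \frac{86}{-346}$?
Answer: $- \frac{5961278}{519} \approx -11486.0$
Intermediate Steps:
$s{\left(Z \right)} = \frac{43}{173} - \frac{119}{Z}$ ($s{\left(Z \right)} = - \frac{119}{Z} - - \frac{43}{173} = - \frac{119}{Z} + \frac{43}{173} = \frac{43}{173} - \frac{119}{Z}$)
$B{\left(J,n \right)} = n J^{2}$
$g{\left(o,z \right)} = 18 z$ ($g{\left(o,z \right)} = - 6 z \left(-3\right) = 18 z$)
$s{\left(1 + 5 \cdot 10 \right)} - g{\left(B{\left(22,-6 \right)},638 \right)} = \left(\frac{43}{173} - \frac{119}{1 + 5 \cdot 10}\right) - 18 \cdot 638 = \left(\frac{43}{173} - \frac{119}{1 + 50}\right) - 11484 = \left(\frac{43}{173} - \frac{119}{51}\right) - 11484 = \left(\frac{43}{173} - \frac{7}{3}\right) - 11484 = - \frac{1082}{519} - 11484 = - \frac{5961278}{519}$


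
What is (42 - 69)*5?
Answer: -135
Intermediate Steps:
(42 - 69)*5 = -27*5 = -135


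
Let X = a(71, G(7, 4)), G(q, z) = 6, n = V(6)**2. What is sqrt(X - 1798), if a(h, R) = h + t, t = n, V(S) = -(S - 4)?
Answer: I*sqrt(1723) ≈ 41.509*I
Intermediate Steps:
V(S) = 4 - S (V(S) = -(-4 + S) = 4 - S)
n = 4 (n = (4 - 1*6)**2 = (4 - 6)**2 = (-2)**2 = 4)
t = 4
a(h, R) = 4 + h (a(h, R) = h + 4 = 4 + h)
X = 75 (X = 4 + 71 = 75)
sqrt(X - 1798) = sqrt(75 - 1798) = sqrt(-1723) = I*sqrt(1723)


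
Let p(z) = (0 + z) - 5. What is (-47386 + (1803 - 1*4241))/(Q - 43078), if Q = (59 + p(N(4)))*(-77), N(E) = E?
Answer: 2076/1981 ≈ 1.0480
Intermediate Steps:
p(z) = -5 + z (p(z) = z - 5 = -5 + z)
Q = -4466 (Q = (59 + (-5 + 4))*(-77) = (59 - 1)*(-77) = 58*(-77) = -4466)
(-47386 + (1803 - 1*4241))/(Q - 43078) = (-47386 + (1803 - 1*4241))/(-4466 - 43078) = (-47386 + (1803 - 4241))/(-47544) = (-47386 - 2438)*(-1/47544) = -49824*(-1/47544) = 2076/1981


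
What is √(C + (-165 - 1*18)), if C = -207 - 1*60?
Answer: 15*I*√2 ≈ 21.213*I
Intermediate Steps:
C = -267 (C = -207 - 60 = -267)
√(C + (-165 - 1*18)) = √(-267 + (-165 - 1*18)) = √(-267 + (-165 - 18)) = √(-267 - 183) = √(-450) = 15*I*√2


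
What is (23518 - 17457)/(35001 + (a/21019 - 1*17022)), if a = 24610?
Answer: 127396159/377925211 ≈ 0.33709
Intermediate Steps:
(23518 - 17457)/(35001 + (a/21019 - 1*17022)) = (23518 - 17457)/(35001 + (24610/21019 - 1*17022)) = 6061/(35001 + (24610*(1/21019) - 17022)) = 6061/(35001 + (24610/21019 - 17022)) = 6061/(35001 - 357760808/21019) = 6061/(377925211/21019) = 6061*(21019/377925211) = 127396159/377925211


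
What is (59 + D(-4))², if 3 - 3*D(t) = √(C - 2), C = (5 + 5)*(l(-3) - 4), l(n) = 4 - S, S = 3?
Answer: 32368/9 - 160*I*√2 ≈ 3596.4 - 226.27*I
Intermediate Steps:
l(n) = 1 (l(n) = 4 - 1*3 = 4 - 3 = 1)
C = -30 (C = (5 + 5)*(1 - 4) = 10*(-3) = -30)
D(t) = 1 - 4*I*√2/3 (D(t) = 1 - √(-30 - 2)/3 = 1 - 4*I*√2/3)
(59 + D(-4))² = (59 + (1 - 4*I*√2/3))² = (60 - 4*I*√2/3)²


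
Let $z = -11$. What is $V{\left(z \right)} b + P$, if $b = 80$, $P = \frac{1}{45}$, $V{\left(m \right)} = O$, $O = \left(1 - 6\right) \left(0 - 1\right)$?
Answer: $\frac{18001}{45} \approx 400.02$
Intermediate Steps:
$O = 5$ ($O = \left(-5\right) \left(-1\right) = 5$)
$V{\left(m \right)} = 5$
$P = \frac{1}{45} \approx 0.022222$
$V{\left(z \right)} b + P = 5 \cdot 80 + \frac{1}{45} = 400 + \frac{1}{45} = \frac{18001}{45}$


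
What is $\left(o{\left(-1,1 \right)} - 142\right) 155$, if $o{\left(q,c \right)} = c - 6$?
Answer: $-22785$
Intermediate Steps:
$o{\left(q,c \right)} = -6 + c$ ($o{\left(q,c \right)} = c - 6 = -6 + c$)
$\left(o{\left(-1,1 \right)} - 142\right) 155 = \left(\left(-6 + 1\right) - 142\right) 155 = \left(-5 - 142\right) 155 = \left(-147\right) 155 = -22785$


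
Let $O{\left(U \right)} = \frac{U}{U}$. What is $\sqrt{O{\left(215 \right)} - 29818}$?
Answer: $3 i \sqrt{3313} \approx 172.68 i$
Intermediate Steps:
$O{\left(U \right)} = 1$
$\sqrt{O{\left(215 \right)} - 29818} = \sqrt{1 - 29818} = \sqrt{-29817} = 3 i \sqrt{3313}$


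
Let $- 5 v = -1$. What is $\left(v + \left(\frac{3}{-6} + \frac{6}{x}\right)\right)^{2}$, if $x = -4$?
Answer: $\frac{81}{25} \approx 3.24$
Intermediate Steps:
$v = \frac{1}{5}$ ($v = \left(- \frac{1}{5}\right) \left(-1\right) = \frac{1}{5} \approx 0.2$)
$\left(v + \left(\frac{3}{-6} + \frac{6}{x}\right)\right)^{2} = \left(\frac{1}{5} + \left(\frac{3}{-6} + \frac{6}{-4}\right)\right)^{2} = \left(\frac{1}{5} + \left(3 \left(- \frac{1}{6}\right) + 6 \left(- \frac{1}{4}\right)\right)\right)^{2} = \left(\frac{1}{5} - 2\right)^{2} = \left(- \frac{9}{5}\right)^{2} = \frac{81}{25}$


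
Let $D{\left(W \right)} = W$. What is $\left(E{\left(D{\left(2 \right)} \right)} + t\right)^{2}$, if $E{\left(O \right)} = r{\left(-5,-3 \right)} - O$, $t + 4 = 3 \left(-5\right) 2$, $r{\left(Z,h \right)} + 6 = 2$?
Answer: $1600$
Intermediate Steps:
$r{\left(Z,h \right)} = -4$ ($r{\left(Z,h \right)} = -6 + 2 = -4$)
$t = -34$ ($t = -4 + 3 \left(-5\right) 2 = -4 - 30 = -34$)
$E{\left(O \right)} = -4 - O$
$\left(E{\left(D{\left(2 \right)} \right)} + t\right)^{2} = \left(\left(-4 - 2\right) - 34\right)^{2} = \left(-6 - 34\right)^{2} = \left(-40\right)^{2} = 1600$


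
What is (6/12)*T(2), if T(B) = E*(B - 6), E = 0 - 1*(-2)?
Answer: -4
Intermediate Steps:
E = 2 (E = 0 + 2 = 2)
T(B) = -12 + 2*B (T(B) = 2*(B - 6) = 2*(-6 + B) = -12 + 2*B)
(6/12)*T(2) = (6/12)*(-12 + 2*2) = (6*(1/12))*(-12 + 4) = (½)*(-8) = -4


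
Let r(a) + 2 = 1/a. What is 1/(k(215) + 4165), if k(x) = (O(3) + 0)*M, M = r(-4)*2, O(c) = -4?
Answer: 1/4183 ≈ 0.00023906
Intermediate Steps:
r(a) = -2 + 1/a
M = -9/2 (M = (-2 + 1/(-4))*2 = (-2 - ¼)*2 = -9/4*2 = -9/2 ≈ -4.5000)
k(x) = 18 (k(x) = (-4 + 0)*(-9/2) = -4*(-9/2) = 18)
1/(k(215) + 4165) = 1/(18 + 4165) = 1/4183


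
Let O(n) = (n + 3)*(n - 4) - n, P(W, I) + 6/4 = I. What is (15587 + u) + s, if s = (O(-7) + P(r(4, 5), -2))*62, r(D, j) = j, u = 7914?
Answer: 26446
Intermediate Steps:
P(W, I) = -3/2 + I
O(n) = -n + (-4 + n)*(3 + n) (O(n) = (3 + n)*(-4 + n) - n = (-4 + n)*(3 + n) - n = -n + (-4 + n)*(3 + n))
s = 2945 (s = ((-12 + (-7)² - 2*(-7)) + (-3/2 - 2))*62 = ((-12 + 49 + 14) - 7/2)*62 = (51 - 7/2)*62 = (95/2)*62 = 2945)
(15587 + u) + s = (15587 + 7914) + 2945 = 23501 + 2945 = 26446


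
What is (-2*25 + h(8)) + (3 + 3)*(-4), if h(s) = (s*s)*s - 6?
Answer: 432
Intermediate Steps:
h(s) = -6 + s**3 (h(s) = s**2*s - 6 = s**3 - 6 = -6 + s**3)
(-2*25 + h(8)) + (3 + 3)*(-4) = (-2*25 + (-6 + 8**3)) + (3 + 3)*(-4) = (-50 + (-6 + 512)) + 6*(-4) = (-50 + 506) - 24 = 456 - 24 = 432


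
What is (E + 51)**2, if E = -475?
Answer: 179776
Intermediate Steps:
(E + 51)**2 = (-475 + 51)**2 = (-424)**2 = 179776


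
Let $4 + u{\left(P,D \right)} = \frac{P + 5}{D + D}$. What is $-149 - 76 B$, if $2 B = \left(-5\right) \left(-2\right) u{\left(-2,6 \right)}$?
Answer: $1276$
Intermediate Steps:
$u{\left(P,D \right)} = -4 + \frac{5 + P}{2 D}$ ($u{\left(P,D \right)} = -4 + \frac{P + 5}{D + D} = -4 + \frac{5 + P}{2 D}$)
$B = - \frac{75}{4}$ ($B = \frac{\left(-5\right) \left(-2\right) \frac{5 - 2 - 48}{2 \cdot 6}}{2} = \frac{10 \cdot \frac{1}{2} \cdot \frac{1}{6} \left(5 - 2 - 48\right)}{2} = \frac{10 \cdot \frac{1}{2} \cdot \frac{1}{6} \left(-45\right)}{2} = \frac{10 \left(- \frac{15}{4}\right)}{2} = \frac{1}{2} \left(- \frac{75}{2}\right) = - \frac{75}{4} \approx -18.75$)
$-149 - 76 B = -149 - -1425 = -149 + 1425 = 1276$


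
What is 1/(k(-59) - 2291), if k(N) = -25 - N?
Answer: -1/2257 ≈ -0.00044307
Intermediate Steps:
1/(k(-59) - 2291) = 1/((-25 - 1*(-59)) - 2291) = 1/((-25 + 59) - 2291) = 1/(34 - 2291) = 1/(-2257) = -1/2257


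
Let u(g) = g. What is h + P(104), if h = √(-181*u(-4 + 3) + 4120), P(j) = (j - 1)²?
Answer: 10609 + √4301 ≈ 10675.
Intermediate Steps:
P(j) = (-1 + j)²
h = √4301 (h = √(-181*(-4 + 3) + 4120) = √(-181*(-1) + 4120) = √(181 + 4120) = √4301 ≈ 65.582)
h + P(104) = √4301 + (-1 + 104)² = √4301 + 103² = √4301 + 10609 = 10609 + √4301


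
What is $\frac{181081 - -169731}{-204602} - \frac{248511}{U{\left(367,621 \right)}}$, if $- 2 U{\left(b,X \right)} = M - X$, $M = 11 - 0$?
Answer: $- \frac{25476422641}{31201805} \approx -816.5$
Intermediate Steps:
$M = 11$ ($M = 11 + 0 = 11$)
$U{\left(b,X \right)} = - \frac{11}{2} + \frac{X}{2}$ ($U{\left(b,X \right)} = - \frac{11 - X}{2} = - \frac{11}{2} + \frac{X}{2}$)
$\frac{181081 - -169731}{-204602} - \frac{248511}{U{\left(367,621 \right)}} = \frac{181081 - -169731}{-204602} - \frac{248511}{- \frac{11}{2} + \frac{1}{2} \cdot 621} = \left(181081 + 169731\right) \left(- \frac{1}{204602}\right) - \frac{248511}{- \frac{11}{2} + \frac{621}{2}} = 350812 \left(- \frac{1}{204602}\right) - \frac{248511}{305} = - \frac{175406}{102301} - \frac{248511}{305} = - \frac{25476422641}{31201805}$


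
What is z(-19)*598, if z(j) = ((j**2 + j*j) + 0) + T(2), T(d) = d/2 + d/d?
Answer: 432952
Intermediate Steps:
T(d) = 1 + d/2 (T(d) = d*(1/2) + 1 = d/2 + 1 = 1 + d/2)
z(j) = 2 + 2*j**2 (z(j) = ((j**2 + j*j) + 0) + (1 + (1/2)*2) = ((j**2 + j**2) + 0) + (1 + 1) = (2*j**2 + 0) + 2 = 2*j**2 + 2 = 2 + 2*j**2)
z(-19)*598 = (2 + 2*(-19)**2)*598 = (2 + 2*361)*598 = (2 + 722)*598 = 724*598 = 432952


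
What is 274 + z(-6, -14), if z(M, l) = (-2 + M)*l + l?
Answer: 372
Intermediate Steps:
z(M, l) = l + l*(-2 + M) (z(M, l) = l*(-2 + M) + l = l + l*(-2 + M))
274 + z(-6, -14) = 274 - 14*(-1 - 6) = 274 - 14*(-7) = 274 + 98 = 372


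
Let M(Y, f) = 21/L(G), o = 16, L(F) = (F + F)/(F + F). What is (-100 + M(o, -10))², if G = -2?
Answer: 6241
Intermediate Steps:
L(F) = 1 (L(F) = (2*F)/((2*F)) = (2*F)*(1/(2*F)) = 1)
M(Y, f) = 21 (M(Y, f) = 21/1 = 21*1 = 21)
(-100 + M(o, -10))² = (-100 + 21)² = (-79)² = 6241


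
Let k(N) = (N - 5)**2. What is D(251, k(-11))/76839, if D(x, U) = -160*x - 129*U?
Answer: -73184/76839 ≈ -0.95243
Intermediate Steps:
k(N) = (-5 + N)**2
D(251, k(-11))/76839 = (-160*251 - 129*(-5 - 11)**2)/76839 = (-40160 - 129*(-16)**2)*(1/76839) = (-40160 - 129*256)*(1/76839) = (-40160 - 33024)*(1/76839) = -73184*1/76839 = -73184/76839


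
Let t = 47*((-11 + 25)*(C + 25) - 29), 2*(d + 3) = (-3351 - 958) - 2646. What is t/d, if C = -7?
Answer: -20962/6961 ≈ -3.0113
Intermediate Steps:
d = -6961/2 (d = -3 + ((-3351 - 958) - 2646)/2 = -3 + (-4309 - 2646)/2 = -3 + (½)*(-6955) = -3 - 6955/2 = -6961/2 ≈ -3480.5)
t = 10481 (t = 47*((-11 + 25)*(-7 + 25) - 29) = 47*(14*18 - 29) = 47*(252 - 29) = 47*223 = 10481)
t/d = 10481/(-6961/2) = 10481*(-2/6961) = -20962/6961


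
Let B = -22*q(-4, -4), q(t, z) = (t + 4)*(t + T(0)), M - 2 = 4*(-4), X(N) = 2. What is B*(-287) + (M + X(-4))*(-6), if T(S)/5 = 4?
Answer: 72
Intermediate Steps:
M = -14 (M = 2 + 4*(-4) = 2 - 16 = -14)
T(S) = 20 (T(S) = 5*4 = 20)
q(t, z) = (4 + t)*(20 + t) (q(t, z) = (t + 4)*(t + 20) = (4 + t)*(20 + t))
B = 0 (B = -22*(80 + (-4)**2 + 24*(-4)) = -22*(80 + 16 - 96) = -22*0 = 0)
B*(-287) + (M + X(-4))*(-6) = 0*(-287) + (-14 + 2)*(-6) = 0 - 12*(-6) = 0 + 72 = 72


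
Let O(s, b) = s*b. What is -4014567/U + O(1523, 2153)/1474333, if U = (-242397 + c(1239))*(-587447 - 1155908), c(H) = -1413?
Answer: 22122738483700153/9947006073922050 ≈ 2.2241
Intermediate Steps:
O(s, b) = b*s
U = 425047382550 (U = (-242397 - 1413)*(-587447 - 1155908) = -243810*(-1743355) = 425047382550)
-4014567/U + O(1523, 2153)/1474333 = -4014567/425047382550 + (2153*1523)/1474333 = -4014567*1/425047382550 + 3279019*(1/1474333) = -446063/47227486950 + 3279019/1474333 = 22122738483700153/9947006073922050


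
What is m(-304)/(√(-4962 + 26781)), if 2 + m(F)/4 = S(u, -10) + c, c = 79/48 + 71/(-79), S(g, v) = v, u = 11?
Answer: -42671*√21819/20684412 ≈ -0.30472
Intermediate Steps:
c = 2833/3792 (c = 79*(1/48) + 71*(-1/79) = 79/48 - 71/79 = 2833/3792 ≈ 0.74710)
m(F) = -42671/948 (m(F) = -8 + 4*(-10 + 2833/3792) = -8 + 4*(-35087/3792) = -8 - 35087/948 = -42671/948)
m(-304)/(√(-4962 + 26781)) = -42671/(948*√(-4962 + 26781)) = -42671*√21819/21819/948 = -42671*√21819/20684412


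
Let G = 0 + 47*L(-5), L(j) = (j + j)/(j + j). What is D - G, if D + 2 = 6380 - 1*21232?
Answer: -14901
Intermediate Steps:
L(j) = 1 (L(j) = (2*j)/((2*j)) = (2*j)*(1/(2*j)) = 1)
D = -14854 (D = -2 + (6380 - 1*21232) = -2 + (6380 - 21232) = -2 - 14852 = -14854)
G = 47 (G = 0 + 47*1 = 0 + 47 = 47)
D - G = -14854 - 1*47 = -14854 - 47 = -14901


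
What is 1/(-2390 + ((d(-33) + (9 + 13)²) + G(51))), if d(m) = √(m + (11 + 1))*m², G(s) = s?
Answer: -265/4049338 - 1089*I*√21/28345366 ≈ -6.5443e-5 - 0.00017606*I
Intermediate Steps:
d(m) = m²*√(12 + m) (d(m) = √(m + 12)*m² = √(12 + m)*m² = m²*√(12 + m))
1/(-2390 + ((d(-33) + (9 + 13)²) + G(51))) = 1/(-2390 + (((-33)²*√(12 - 33) + (9 + 13)²) + 51)) = 1/(-2390 + ((1089*√(-21) + 22²) + 51)) = 1/(-2390 + ((1089*(I*√21) + 484) + 51)) = 1/(-2390 + ((1089*I*√21 + 484) + 51)) = 1/(-2390 + ((484 + 1089*I*√21) + 51)) = 1/(-2390 + (535 + 1089*I*√21)) = 1/(-1855 + 1089*I*√21)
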